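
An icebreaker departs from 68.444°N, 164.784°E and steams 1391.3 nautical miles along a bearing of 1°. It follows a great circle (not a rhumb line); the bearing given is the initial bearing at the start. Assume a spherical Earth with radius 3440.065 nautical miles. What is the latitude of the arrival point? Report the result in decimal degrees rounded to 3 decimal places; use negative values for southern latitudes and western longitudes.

latitude 88.339°

Angular distance δ = d/R = 1391.3 / 3440.065 = 0.404440 rad.
With φ₁ = 68.444° = 1.194573 rad and θ = 1° = 0.017453 rad:
Applying the spherical law of cosines for sides, sin φ₂ = sin φ₁ cos δ + cos φ₁ sin δ cos θ = 0.999580, so φ₂ = 88.339°.
Δλ = atan2( sin θ sin δ cos φ₁ , cos δ − sin φ₁ sin φ₂ ) = atan2(0.002523, -0.010345) = 2.902363 rad = 166.293°.
λ₂ = 164.784° + 166.293° = 331.077°, normalized to (−180°, 180°] → -28.923°.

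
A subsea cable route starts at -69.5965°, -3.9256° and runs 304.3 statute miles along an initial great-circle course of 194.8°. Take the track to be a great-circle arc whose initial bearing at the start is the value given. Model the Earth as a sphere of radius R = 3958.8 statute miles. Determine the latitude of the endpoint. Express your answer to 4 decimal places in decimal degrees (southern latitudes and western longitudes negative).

latitude -73.8170°

δ = 304.3/3958.8 = 0.076867 rad (4.4041°).
Start latitude φ₁ = -1.214688 rad; initial bearing θ = 3.399901 rad.
Applying the spherical law of cosines for sides, sin φ₂ = sin φ₁ cos δ + cos φ₁ sin δ cos θ = -0.960377, so φ₂ = -73.8170°.
For the longitude increment, Δλ = atan2( sin θ sin δ cos φ₁, cos δ − sin φ₁ sin φ₂ ) = atan2(-0.006839, 0.096924) = -4.0359°.
λ₂ = λ₁ + Δλ = -7.9615°.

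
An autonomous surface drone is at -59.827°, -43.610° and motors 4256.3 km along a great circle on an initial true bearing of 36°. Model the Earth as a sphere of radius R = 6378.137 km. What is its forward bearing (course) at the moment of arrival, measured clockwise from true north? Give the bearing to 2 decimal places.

final bearing 19.07°

Central angle δ = d/R = 0.667327 rad.
Converting: φ₁ = -1.044178 rad, θ = 0.628319 rad.
Applying the spherical law of cosines for sides, sin φ₂ = sin φ₁ cos δ + cos φ₁ sin δ cos θ = -0.427402, so φ₂ = -25.303°.
For the longitude increment, Δλ = atan2( sin θ sin δ cos φ₁, cos δ − sin φ₁ sin φ₂ ) = atan2(0.182837, 0.415985) = 23.727°.
λ₂ = λ₁ + Δλ = -19.883°.
The forward bearing on arrival equals the back-azimuth from the destination plus 180°.
Back-azimuth from P₂ (-25.30°, -19.88°) to P₁ (-59.83°, -43.61°), with Δλ' = λ₁ − λ₂ = -23.73°: atan2( sin Δλ' cos φ₁ , cos φ₂ sin φ₁ − sin φ₂ cos φ₁ cos Δλ' ) = 199.07°.
Final bearing = (199.07° + 180°) mod 360° = 19.07°.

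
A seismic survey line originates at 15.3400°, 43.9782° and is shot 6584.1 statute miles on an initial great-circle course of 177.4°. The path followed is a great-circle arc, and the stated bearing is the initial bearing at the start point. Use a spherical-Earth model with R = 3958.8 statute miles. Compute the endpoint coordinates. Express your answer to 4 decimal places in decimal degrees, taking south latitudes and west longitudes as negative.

Central angle δ = d/R = 1.663156 rad.
With φ₁ = 15.3400° = 0.267734 rad and θ = 177.4° = 3.096214 rad:
sin φ₂ = sin φ₁ cos δ + cos φ₁ sin δ cos θ = (0.264546)(-0.092228) + (0.964373)(0.995738)(-0.998971) = -0.983673
φ₂ = asin(-0.983673) = -1.389844 rad = -79.6322°.
Then Δλ = atan2(0.043560, 0.167999) = 0.253702 rad, from sin θ sin δ cos φ₁ over cos δ − sin φ₁ sin φ₂.
Hence λ₂ = 43.9782° + 14.5361° = 58.5143°.

latitude -79.6322°, longitude 58.5143°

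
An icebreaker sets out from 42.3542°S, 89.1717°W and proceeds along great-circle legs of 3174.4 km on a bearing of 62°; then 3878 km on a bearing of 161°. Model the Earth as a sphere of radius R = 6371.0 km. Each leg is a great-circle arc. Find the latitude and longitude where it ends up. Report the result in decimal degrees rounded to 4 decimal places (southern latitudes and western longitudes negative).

Apply the spherical direct solution leg by leg, carrying full precision between legs.
Leg 1: from (-42.3542°, -89.1717°), δ = 3174.4/6371 = 0.498258 rad, θ = 62° → φ = -25.2140°, λ = -61.3713°.
Leg 2: from (-25.2140°, -61.3713°), δ = 3878/6371 = 0.608696 rad, θ = 161° → φ = -56.9950°, λ = -41.3873°.

latitude -56.9950°, longitude -41.3873°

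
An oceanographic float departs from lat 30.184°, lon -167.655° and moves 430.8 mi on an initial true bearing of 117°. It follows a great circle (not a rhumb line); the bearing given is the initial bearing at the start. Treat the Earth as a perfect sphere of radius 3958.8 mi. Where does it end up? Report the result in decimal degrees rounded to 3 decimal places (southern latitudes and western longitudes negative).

latitude 27.206°, longitude -161.409°

Angular distance δ = d/R = 430.8 / 3958.8 = 0.108821 rad.
Converting: φ₁ = 0.526810 rad, θ = 2.042035 rad.
sin φ₂ = sin φ₁ cos δ + cos φ₁ sin δ cos θ = (0.502779)(0.994085) + (0.864415)(0.108606)(-0.453990) = 0.457184
φ₂ = asin(0.457184) = 0.474826 rad = 27.206°.
For the longitude increment, Δλ = atan2( sin θ sin δ cos φ₁, cos δ − sin φ₁ sin φ₂ ) = atan2(0.083648, 0.764223) = 6.246°.
Hence λ₂ = -167.655° + 6.246° = -161.409°.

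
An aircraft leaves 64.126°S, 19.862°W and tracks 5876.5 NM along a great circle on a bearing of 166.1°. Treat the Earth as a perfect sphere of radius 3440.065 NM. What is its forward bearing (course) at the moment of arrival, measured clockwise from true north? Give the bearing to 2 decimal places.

The arc subtends δ = 5876.5/3440.065 = 1.708253 rad at the centre.
Start latitude φ₁ = -1.119210 rad; initial bearing θ = 2.898992 rad.
Destination latitude: φ₂ = arcsin( sin φ₁ cos δ + cos φ₁ sin δ cos θ ) = arcsin(-0.296331) = -17.237°.
Then Δλ = atan2(0.103845, -0.403649) = 2.889787 rad, from sin θ sin δ cos φ₁ over cos δ − sin φ₁ sin φ₂.
Hence λ₂ = -19.862° + 165.573° = 145.711°.
The forward bearing on arrival equals the back-azimuth from the destination plus 180°.
Back-azimuth from P₂ (-17.24°, 145.71°) to P₁ (-64.13°, -19.86°), with Δλ' = λ₁ − λ₂ = -165.57°: atan2( sin Δλ' cos φ₁ , cos φ₂ sin φ₁ − sin φ₂ cos φ₁ cos Δλ' ) = 186.30°.
Final bearing = (186.30° + 180°) mod 360° = 6.30°.

final bearing 6.30°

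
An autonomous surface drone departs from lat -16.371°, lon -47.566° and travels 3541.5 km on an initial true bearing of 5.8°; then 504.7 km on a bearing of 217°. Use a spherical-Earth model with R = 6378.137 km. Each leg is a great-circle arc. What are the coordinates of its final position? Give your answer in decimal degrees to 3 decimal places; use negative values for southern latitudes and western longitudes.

Apply the spherical direct solution leg by leg, carrying full precision between legs.
Leg 1: from (-16.371°, -47.566°), δ = 3541.5/6378.137 = 0.555256 rad, θ = 5.8° → φ = 15.289°, λ = -44.400°.
Leg 2: from (15.289°, -44.400°), δ = 504.7/6378.137 = 0.079130 rad, θ = 217° → φ = 11.652°, λ = -47.184°.

latitude 11.652°, longitude -47.184°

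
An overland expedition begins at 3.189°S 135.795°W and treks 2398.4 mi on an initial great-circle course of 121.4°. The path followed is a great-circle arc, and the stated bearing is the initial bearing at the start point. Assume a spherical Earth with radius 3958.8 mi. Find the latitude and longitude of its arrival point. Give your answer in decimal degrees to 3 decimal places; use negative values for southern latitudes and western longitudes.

latitude -19.996°, longitude -104.648°

The arc subtends δ = 2398.4/3958.8 = 0.605840 rad at the centre.
Start latitude φ₁ = -0.055659 rad; initial bearing θ = 2.118830 rad.
sin φ₂ = sin φ₁ cos δ + cos φ₁ sin δ cos θ = (-0.055630)(0.822024) + (0.998451)(0.569453)(-0.521010) = -0.341960
φ₂ = asin(-0.341960) = -0.349002 rad = -19.996°.
For the longitude increment, Δλ = atan2( sin θ sin δ cos φ₁, cos δ − sin φ₁ sin φ₂ ) = atan2(0.485304, 0.803001) = 31.147°.
λ₂ = -135.795° + 31.147° = -104.648°.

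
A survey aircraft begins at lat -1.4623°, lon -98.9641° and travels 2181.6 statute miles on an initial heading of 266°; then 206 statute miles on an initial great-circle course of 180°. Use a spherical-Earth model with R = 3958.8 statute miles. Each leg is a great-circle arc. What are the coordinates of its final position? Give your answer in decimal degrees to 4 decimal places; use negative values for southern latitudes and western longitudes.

latitude -6.3211°, longitude -130.5124°

Apply the spherical direct solution leg by leg, carrying full precision between legs.
Leg 1: from (-1.4623°, -98.9641°), δ = 2181.6/3958.8 = 0.551076 rad, θ = 266° → φ = -3.3396°, λ = -130.5124°.
Leg 2: from (-3.3396°, -130.5124°), δ = 206/3958.8 = 0.052036 rad, θ = 180° → φ = -6.3211°, λ = -130.5124°.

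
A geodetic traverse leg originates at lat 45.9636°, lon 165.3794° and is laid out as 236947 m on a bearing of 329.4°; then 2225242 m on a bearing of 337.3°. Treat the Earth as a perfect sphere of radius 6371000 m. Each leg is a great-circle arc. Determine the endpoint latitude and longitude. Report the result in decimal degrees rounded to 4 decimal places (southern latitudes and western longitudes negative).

Apply the spherical direct solution leg by leg, carrying full precision between legs.
Leg 1: from (45.9636°, 165.3794°), δ = 236947/6371000 = 0.037191 rad, θ = 329.4° → φ = 47.7867°, λ = 163.7651°.
Leg 2: from (47.7867°, 163.7651°), δ = 2225242/6371000 = 0.349277 rad, θ = 337.3° → φ = 65.2374°, λ = 145.3865°.

latitude 65.2374°, longitude 145.3865°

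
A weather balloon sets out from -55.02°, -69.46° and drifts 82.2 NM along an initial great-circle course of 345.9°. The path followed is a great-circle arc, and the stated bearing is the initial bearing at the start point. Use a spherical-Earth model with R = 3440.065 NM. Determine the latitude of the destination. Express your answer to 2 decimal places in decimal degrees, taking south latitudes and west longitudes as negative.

latitude -53.69°

Central angle δ = d/R = 0.023895 rad.
Converting: φ₁ = -0.960280 rad, θ = 6.037094 rad.
sin φ₂ = sin φ₁ cos δ + cos φ₁ sin δ cos θ = (-0.819352)(0.999715) + (0.573290)(0.023893)(0.969872) = -0.805834
φ₂ = asin(-0.805834) = -0.937082 rad = -53.69°.
Then Δλ = atan2(-0.003337, 0.339453) = -0.009830 rad, from sin θ sin δ cos φ₁ over cos δ − sin φ₁ sin φ₂.
Hence λ₂ = -69.46° + -0.56° = -70.02°.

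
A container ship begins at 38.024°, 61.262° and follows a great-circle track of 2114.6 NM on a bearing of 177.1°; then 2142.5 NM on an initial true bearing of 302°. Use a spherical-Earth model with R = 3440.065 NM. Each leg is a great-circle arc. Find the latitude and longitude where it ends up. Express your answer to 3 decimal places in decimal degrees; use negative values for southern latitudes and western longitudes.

latitude 20.423°, longitude 31.075°

Apply the spherical direct solution leg by leg, carrying full precision between legs.
Leg 1: from (38.024°, 61.262°), δ = 2114.6/3440.065 = 0.614698 rad, θ = 177.1° → φ = 2.838°, λ = 62.936°.
Leg 2: from (2.838°, 62.936°), δ = 2142.5/3440.065 = 0.622808 rad, θ = 302° → φ = 20.423°, λ = 31.075°.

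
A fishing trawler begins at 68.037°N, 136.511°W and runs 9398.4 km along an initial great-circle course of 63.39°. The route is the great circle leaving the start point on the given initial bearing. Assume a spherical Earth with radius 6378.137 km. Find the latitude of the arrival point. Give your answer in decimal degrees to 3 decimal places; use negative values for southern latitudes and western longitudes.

The arc subtends δ = 9398.4/6378.137 = 1.473534 rad at the centre.
Start latitude φ₁ = 1.187470 rad; initial bearing θ = 1.106364 rad.
Destination latitude: φ₂ = arcsin( sin φ₁ cos δ + cos φ₁ sin δ cos θ ) = arcsin(0.256794) = 14.880°.
Δλ = atan2( sin θ sin δ cos φ₁ , cos δ − sin φ₁ sin φ₂ ) = atan2(0.332811, -0.141048) = 1.971656 rad = 112.968°.
Hence λ₂ = -136.511° + 112.968° = -23.543°.

latitude 14.880°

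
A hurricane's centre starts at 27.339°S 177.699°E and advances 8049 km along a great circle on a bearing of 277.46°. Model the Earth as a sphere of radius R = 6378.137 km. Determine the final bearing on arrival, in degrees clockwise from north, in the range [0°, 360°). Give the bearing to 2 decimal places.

The arc subtends δ = 8049/6378.137 = 1.261967 rad at the centre.
Start latitude φ₁ = -0.477156 rad; initial bearing θ = 4.842591 rad.
Applying the spherical law of cosines for sides, sin φ₂ = sin φ₁ cos δ + cos φ₁ sin δ cos θ = -0.029711, so φ₂ = -1.703°.
Δλ = atan2( sin θ sin δ cos φ₁ , cos δ − sin φ₁ sin φ₂ ) = atan2(-0.839116, 0.290298) = -1.237728 rad = -70.917°.
λ₂ = 177.699° + -70.917° = 106.782°.
The forward bearing on arrival equals the back-azimuth from the destination plus 180°.
Back-azimuth from P₂ (-1.70°, 106.78°) to P₁ (-27.34°, 177.70°), with Δλ' = λ₁ − λ₂ = 70.92°: atan2( sin Δλ' cos φ₁ , cos φ₂ sin φ₁ − sin φ₂ cos φ₁ cos Δλ' ) = 118.22°.
Final bearing = (118.22° + 180°) mod 360° = 298.22°.

final bearing 298.22°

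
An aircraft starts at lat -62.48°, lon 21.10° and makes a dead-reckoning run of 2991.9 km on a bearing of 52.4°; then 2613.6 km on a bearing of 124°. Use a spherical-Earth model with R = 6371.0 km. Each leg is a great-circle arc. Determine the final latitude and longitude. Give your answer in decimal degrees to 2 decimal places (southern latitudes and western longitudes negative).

Apply the spherical direct solution leg by leg, carrying full precision between legs.
Leg 1: from (-62.48°, 21.10°), δ = 2991.9/6371 = 0.469612 rad, θ = 52.4° → φ = -41.55°, λ = 49.73°.
Leg 2: from (-41.55°, 49.73°), δ = 2613.6/6371 = 0.410234 rad, θ = 124° → φ = -50.82°, λ = 81.28°.

latitude -50.82°, longitude 81.28°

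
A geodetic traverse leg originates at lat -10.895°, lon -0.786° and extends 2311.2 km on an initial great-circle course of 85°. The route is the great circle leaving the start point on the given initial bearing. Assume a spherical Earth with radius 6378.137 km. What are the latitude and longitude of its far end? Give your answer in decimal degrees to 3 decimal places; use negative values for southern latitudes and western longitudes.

δ = 2311.2/6378.137 = 0.362363 rad (20.7619°).
Start latitude φ₁ = -0.190154 rad; initial bearing θ = 1.483530 rad.
sin φ₂ = sin φ₁ cos δ + cos φ₁ sin δ cos θ = (-0.189010)(0.935062) + (0.981975)(0.354485)(0.087156) = -0.146397
φ₂ = asin(-0.146397) = -0.146925 rad = -8.418°.
Δλ = atan2( sin θ sin δ cos φ₁ , cos δ − sin φ₁ sin φ₂ ) = atan2(0.346771, 0.907391) = 0.365035 rad = 20.915°.
Hence λ₂ = -0.786° + 20.915° = 20.129°.

latitude -8.418°, longitude 20.129°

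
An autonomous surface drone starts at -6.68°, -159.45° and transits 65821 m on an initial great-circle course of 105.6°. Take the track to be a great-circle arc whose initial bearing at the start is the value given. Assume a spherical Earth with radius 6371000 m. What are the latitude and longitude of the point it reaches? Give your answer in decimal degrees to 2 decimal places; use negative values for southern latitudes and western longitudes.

latitude -6.84°, longitude -158.88°

Central angle δ = d/R = 0.010331 rad.
With φ₁ = -6.68° = -0.116588 rad and θ = 105.6° = 1.843068 rad:
Destination latitude: φ₂ = arcsin( sin φ₁ cos δ + cos φ₁ sin δ cos θ ) = arcsin(-0.119077) = -6.84°.
Then Δλ = atan2(0.009883, 0.986095) = 0.010022 rad, from sin θ sin δ cos φ₁ over cos δ − sin φ₁ sin φ₂.
λ₂ = λ₁ + Δλ = -158.88°.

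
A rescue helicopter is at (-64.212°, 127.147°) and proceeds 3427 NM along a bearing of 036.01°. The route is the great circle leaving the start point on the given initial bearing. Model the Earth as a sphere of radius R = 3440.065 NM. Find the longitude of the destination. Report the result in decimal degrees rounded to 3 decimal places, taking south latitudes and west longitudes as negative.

longitude 157.350°

Central angle δ = d/R = 0.996202 rad.
With φ₁ = -64.212° = -1.120711 rad and θ = 36.01° = 0.628493 rad:
sin φ₂ = sin φ₁ cos δ + cos φ₁ sin δ cos θ = (-0.900410)(0.543494) + (0.435043)(0.839413)(0.808914) = -0.193968
φ₂ = asin(-0.193968) = -0.195205 rad = -11.184°.
For the longitude increment, Δλ = atan2( sin θ sin δ cos φ₁, cos δ − sin φ₁ sin φ₂ ) = atan2(0.214699, 0.368844) = 30.203°.
λ₂ = 127.147° + 30.203° = 157.350°.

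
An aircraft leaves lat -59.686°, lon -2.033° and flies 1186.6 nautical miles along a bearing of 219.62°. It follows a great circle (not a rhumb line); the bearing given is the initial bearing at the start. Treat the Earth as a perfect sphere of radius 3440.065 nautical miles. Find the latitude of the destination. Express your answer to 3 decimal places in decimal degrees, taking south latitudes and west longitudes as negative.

Central angle δ = d/R = 0.344935 rad.
Converting: φ₁ = -1.041717 rad, θ = 3.833092 rad.
sin φ₂ = sin φ₁ cos δ + cos φ₁ sin δ cos θ = (-0.863272)(0.941097) + (0.504739)(0.338136)(-0.770291) = -0.943889
φ₂ = asin(-0.943889) = -1.234214 rad = -70.715°.
For the longitude increment, Δλ = atan2( sin θ sin δ cos φ₁, cos δ − sin φ₁ sin φ₂ ) = atan2(-0.108835, 0.126264) = -40.760°.
Hence λ₂ = -2.033° + -40.760° = -42.793°.

latitude -70.715°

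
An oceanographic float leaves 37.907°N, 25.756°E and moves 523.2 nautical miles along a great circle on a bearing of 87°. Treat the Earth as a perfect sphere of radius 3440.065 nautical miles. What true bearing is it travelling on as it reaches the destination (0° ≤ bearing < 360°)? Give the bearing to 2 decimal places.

Angular distance δ = d/R = 523.2 / 3440.065 = 0.152090 rad.
Start latitude φ₁ = 0.661602 rad; initial bearing θ = 1.518436 rad.
sin φ₂ = sin φ₁ cos δ + cos φ₁ sin δ cos θ = (0.614382)(0.988457) + (0.789009)(0.151504)(0.052336) = 0.613546
φ₂ = asin(0.613546) = 0.660543 rad = 37.846°.
Then Δλ = atan2(0.119375, 0.611505) = 0.192790 rad, from sin θ sin δ cos φ₁ over cos δ − sin φ₁ sin φ₂.
Hence λ₂ = 25.756° + 11.046° = 36.802°.
The forward bearing on arrival equals the back-azimuth from the destination plus 180°.
Back-azimuth from P₂ (37.85°, 36.80°) to P₁ (37.91°, 25.76°), with Δλ' = λ₁ − λ₂ = -11.05°: atan2( sin Δλ' cos φ₁ , cos φ₂ sin φ₁ − sin φ₂ cos φ₁ cos Δλ' ) = 273.79°.
Final bearing = (273.79° + 180°) mod 360° = 93.79°.

final bearing 93.79°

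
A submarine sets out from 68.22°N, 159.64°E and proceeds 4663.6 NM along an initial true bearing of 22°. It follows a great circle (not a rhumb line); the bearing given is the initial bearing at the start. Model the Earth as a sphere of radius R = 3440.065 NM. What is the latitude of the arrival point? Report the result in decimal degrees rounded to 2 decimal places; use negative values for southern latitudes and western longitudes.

Central angle δ = d/R = 1.355672 rad.
Start latitude φ₁ = 1.190664 rad; initial bearing θ = 0.383972 rad.
Applying the spherical law of cosines for sides, sin φ₂ = sin φ₁ cos δ + cos φ₁ sin δ cos θ = 0.534326, so φ₂ = 32.30°.
Δλ = atan2( sin θ sin δ cos φ₁ , cos δ − sin φ₁ sin φ₂ ) = atan2(0.135792, -0.282715) = 2.693818 rad = 154.34°.
λ₂ = 159.64° + 154.34° = 313.98°, normalized to (−180°, 180°] → -46.02°.

latitude 32.30°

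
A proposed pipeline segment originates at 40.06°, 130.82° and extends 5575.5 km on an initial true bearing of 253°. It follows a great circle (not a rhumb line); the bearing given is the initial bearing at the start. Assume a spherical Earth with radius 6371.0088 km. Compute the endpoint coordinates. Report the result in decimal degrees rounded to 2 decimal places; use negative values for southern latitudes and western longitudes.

Angular distance δ = d/R = 5575.5 / 6371.0088 = 0.875136 rad.
With φ₁ = 40.06° = 0.699179 rad and θ = 253° = 4.415683 rad:
Destination latitude: φ₂ = arcsin( sin φ₁ cos δ + cos φ₁ sin δ cos θ ) = arcsin(0.240697) = 13.93°.
For the longitude increment, Δλ = atan2( sin θ sin δ cos φ₁, cos δ − sin φ₁ sin φ₂ ) = atan2(-0.561850, 0.485983) = -49.14°.
λ₂ = 130.82° + -49.14° = 81.68°.

latitude 13.93°, longitude 81.68°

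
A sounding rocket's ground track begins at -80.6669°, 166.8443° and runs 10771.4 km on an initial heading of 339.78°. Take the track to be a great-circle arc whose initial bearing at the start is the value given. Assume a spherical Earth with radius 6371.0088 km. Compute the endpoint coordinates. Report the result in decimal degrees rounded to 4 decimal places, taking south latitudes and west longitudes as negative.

Angular distance δ = d/R = 10771.4 / 6371.0088 = 1.690690 rad.
Start latitude φ₁ = -1.407903 rad; initial bearing θ = 5.930280 rad.
Applying the spherical law of cosines for sides, sin φ₂ = sin φ₁ cos δ + cos φ₁ sin δ cos θ = 0.269110, so φ₂ = 15.6113°.
Then Δλ = atan2(-0.055649, 0.145941) = -0.364293 rad, from sin θ sin δ cos φ₁ over cos δ − sin φ₁ sin φ₂.
λ₂ = 166.8443° + -20.8724° = 145.9719°.

latitude 15.6113°, longitude 145.9719°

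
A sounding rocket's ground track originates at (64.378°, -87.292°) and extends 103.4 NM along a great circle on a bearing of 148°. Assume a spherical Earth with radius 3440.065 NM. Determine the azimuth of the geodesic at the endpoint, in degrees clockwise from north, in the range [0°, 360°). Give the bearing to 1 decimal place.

final bearing 149.8°

δ = 103.4/3440.065 = 0.030058 rad (1.7222°).
Start latitude φ₁ = 1.123608 rad; initial bearing θ = 2.583087 rad.
sin φ₂ = sin φ₁ cos δ + cos φ₁ sin δ cos θ = (0.901667)(0.999548) + (0.432432)(0.030053)(-0.848048) = 0.890238
φ₂ = asin(0.890238) = 1.097868 rad = 62.903°.
Δλ = atan2( sin θ sin δ cos φ₁ , cos δ − sin φ₁ sin φ₂ ) = atan2(0.006887, 0.196850) = 0.034971 rad = 2.004°.
λ₂ = -87.292° + 2.004° = -85.288°.
The forward bearing on arrival equals the back-azimuth from the destination plus 180°.
Back-azimuth from P₂ (62.9°, -85.3°) to P₁ (64.4°, -87.3°), with Δλ' = λ₁ − λ₂ = -2.0°: atan2( sin Δλ' cos φ₁ , cos φ₂ sin φ₁ − sin φ₂ cos φ₁ cos Δλ' ) = 329.8°.
Final bearing = (329.8° + 180°) mod 360° = 149.8°.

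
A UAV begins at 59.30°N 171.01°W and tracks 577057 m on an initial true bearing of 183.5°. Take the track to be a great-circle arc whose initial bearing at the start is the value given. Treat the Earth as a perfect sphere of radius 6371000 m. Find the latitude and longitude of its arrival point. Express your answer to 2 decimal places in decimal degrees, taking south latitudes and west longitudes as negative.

Angular distance δ = d/R = 577057 / 6371000 = 0.090576 rad.
Start latitude φ₁ = 1.034980 rad; initial bearing θ = 3.202679 rad.
Applying the spherical law of cosines for sides, sin φ₂ = sin φ₁ cos δ + cos φ₁ sin δ cos θ = 0.810234, so φ₂ = 54.12°.
Then Δλ = atan2(-0.002819, 0.299219) = -0.009422 rad, from sin θ sin δ cos φ₁ over cos δ − sin φ₁ sin φ₂.
λ₂ = -171.01° + -0.54° = -171.55°.

latitude 54.12°, longitude -171.55°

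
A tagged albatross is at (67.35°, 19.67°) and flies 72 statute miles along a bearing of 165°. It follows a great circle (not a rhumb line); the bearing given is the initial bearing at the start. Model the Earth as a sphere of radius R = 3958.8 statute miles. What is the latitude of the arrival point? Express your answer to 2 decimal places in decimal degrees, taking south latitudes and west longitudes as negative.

latitude 66.34°

Angular distance δ = d/R = 72 / 3958.8 = 0.018187 rad.
Start latitude φ₁ = 1.175479 rad; initial bearing θ = 2.879793 rad.
sin φ₂ = sin φ₁ cos δ + cos φ₁ sin δ cos θ = (0.922875)(0.999835) + (0.385101)(0.018186)(-0.965926) = 0.915957
φ₂ = asin(0.915957) = 1.157886 rad = 66.34°.
Δλ = atan2( sin θ sin δ cos φ₁ , cos δ − sin φ₁ sin φ₂ ) = atan2(0.001813, 0.154521) = 0.011730 rad = 0.67°.
λ₂ = λ₁ + Δλ = 20.34°.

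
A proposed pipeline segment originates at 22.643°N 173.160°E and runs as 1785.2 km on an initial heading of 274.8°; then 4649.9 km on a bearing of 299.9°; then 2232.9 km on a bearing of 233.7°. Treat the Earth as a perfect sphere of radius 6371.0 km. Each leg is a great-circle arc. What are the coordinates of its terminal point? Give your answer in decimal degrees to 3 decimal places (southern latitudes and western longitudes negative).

latitude 23.466°, longitude 92.053°

Apply the spherical direct solution leg by leg, carrying full precision between legs.
Leg 1: from (22.643°, 173.160°), δ = 1785.2/6371 = 0.280207 rad, θ = 274.8° → φ = 23.037°, λ = 155.734°.
Leg 2: from (23.037°, 155.734°), δ = 4649.9/6371 = 0.729854 rad, θ = 299.9° → φ = 36.692°, λ = 109.610°.
Leg 3: from (36.692°, 109.610°), δ = 2232.9/6371 = 0.350479 rad, θ = 233.7° → φ = 23.466°, λ = 92.053°.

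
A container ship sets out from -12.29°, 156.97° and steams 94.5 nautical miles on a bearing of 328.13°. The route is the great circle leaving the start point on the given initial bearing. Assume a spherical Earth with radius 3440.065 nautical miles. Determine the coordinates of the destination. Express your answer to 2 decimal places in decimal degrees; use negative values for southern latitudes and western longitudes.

The arc subtends δ = 94.5/3440.065 = 0.027470 rad at the centre.
With φ₁ = -12.29° = -0.214501 rad and θ = 328.13° = 5.726949 rad:
Destination latitude: φ₂ = arcsin( sin φ₁ cos δ + cos φ₁ sin δ cos θ ) = arcsin(-0.189988) = -10.95°.
Then Δλ = atan2(-0.014170, 0.959182) = -0.014772 rad, from sin θ sin δ cos φ₁ over cos δ − sin φ₁ sin φ₂.
Hence λ₂ = 156.97° + -0.85° = 156.12°.

latitude -10.95°, longitude 156.12°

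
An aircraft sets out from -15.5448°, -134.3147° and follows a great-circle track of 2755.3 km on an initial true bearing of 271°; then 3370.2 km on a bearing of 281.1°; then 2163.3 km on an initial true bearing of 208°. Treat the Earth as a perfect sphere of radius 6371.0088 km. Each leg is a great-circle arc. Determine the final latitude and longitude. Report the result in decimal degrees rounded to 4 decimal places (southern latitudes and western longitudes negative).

latitude -23.3048°, longitude 160.4524°

Apply the spherical direct solution leg by leg, carrying full precision between legs.
Leg 1: from (-15.5448°, -134.3147°), δ = 2755.3/6371.0088 = 0.432475 rad, θ = 271° → φ = -13.6666°, λ = -159.8626°.
Leg 2: from (-13.6666°, -159.8626°), δ = 3370.2/6371.0088 = 0.528990 rad, θ = 281.1° → φ = -6.2905°, λ = 170.2551°.
Leg 3: from (-6.2905°, 170.2551°), δ = 2163.3/6371.0088 = 0.339554 rad, θ = 208° → φ = -23.3048°, λ = 160.4524°.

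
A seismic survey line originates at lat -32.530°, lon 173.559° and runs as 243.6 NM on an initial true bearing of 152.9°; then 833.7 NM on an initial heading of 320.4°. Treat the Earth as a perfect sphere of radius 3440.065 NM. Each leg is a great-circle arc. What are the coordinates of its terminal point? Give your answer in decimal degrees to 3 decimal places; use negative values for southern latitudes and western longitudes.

latitude -25.018°, longitude 166.127°

Apply the spherical direct solution leg by leg, carrying full precision between legs.
Leg 1: from (-32.530°, 173.559°), δ = 243.6/3440.065 = 0.070813 rad, θ = 152.9° → φ = -36.121°, λ = 175.846°.
Leg 2: from (-36.121°, 175.846°), δ = 833.7/3440.065 = 0.242350 rad, θ = 320.4° → φ = -25.018°, λ = 166.127°.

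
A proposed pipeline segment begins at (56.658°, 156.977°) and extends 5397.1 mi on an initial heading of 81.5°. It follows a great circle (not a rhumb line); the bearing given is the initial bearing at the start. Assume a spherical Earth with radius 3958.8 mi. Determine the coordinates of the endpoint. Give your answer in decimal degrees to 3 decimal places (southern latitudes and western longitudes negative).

The arc subtends δ = 5397.1/3958.8 = 1.363317 rad at the centre.
Start latitude φ₁ = 0.988869 rad; initial bearing θ = 1.422443 rad.
Destination latitude: φ₂ = arcsin( sin φ₁ cos δ + cos φ₁ sin δ cos θ ) = arcsin(0.251587) = 14.571°.
Then Δλ = atan2(0.531940, -0.004183) = 1.578660 rad, from sin θ sin δ cos φ₁ over cos δ − sin φ₁ sin φ₂.
λ₂ = 156.977° + 90.451° = 247.428°, normalized to (−180°, 180°] → -112.572°.

latitude 14.571°, longitude -112.572°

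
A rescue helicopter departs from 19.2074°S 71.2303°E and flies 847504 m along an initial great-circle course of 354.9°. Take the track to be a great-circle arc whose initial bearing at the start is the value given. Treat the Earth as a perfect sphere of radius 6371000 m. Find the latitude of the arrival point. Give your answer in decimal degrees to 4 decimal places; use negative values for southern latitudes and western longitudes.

Central angle δ = d/R = 0.133025 rad.
With φ₁ = -19.2074° = -0.335232 rad and θ = 354.9° = 6.194174 rad:
Destination latitude: φ₂ = arcsin( sin φ₁ cos δ + cos φ₁ sin δ cos θ ) = arcsin(-0.201328) = -11.6146°.
For the longitude increment, Δλ = atan2( sin θ sin δ cos φ₁, cos δ − sin φ₁ sin φ₂ ) = atan2(-0.011134, 0.924931) = -0.6897°.
λ₂ = 71.2303° + -0.6897° = 70.5406°.

latitude -11.6146°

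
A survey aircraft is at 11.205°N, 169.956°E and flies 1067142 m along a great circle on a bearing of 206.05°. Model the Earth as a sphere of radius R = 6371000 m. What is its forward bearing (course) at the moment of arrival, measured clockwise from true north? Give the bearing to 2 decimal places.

final bearing 205.54°

δ = 1067142/6371000 = 0.167500 rad (9.5970°).
Converting: φ₁ = 0.195564 rad, θ = 3.596251 rad.
Destination latitude: φ₂ = arcsin( sin φ₁ cos δ + cos φ₁ sin δ cos θ ) = arcsin(0.044674) = 2.561°.
For the longitude increment, Δλ = atan2( sin θ sin δ cos φ₁, cos δ − sin φ₁ sin φ₂ ) = atan2(-0.071819, 0.977324) = -4.203°.
λ₂ = 169.956° + -4.203° = 165.753°.
The forward bearing on arrival equals the back-azimuth from the destination plus 180°.
Back-azimuth from P₂ (2.56°, 165.75°) to P₁ (11.21°, 169.96°), with Δλ' = λ₁ − λ₂ = 4.20°: atan2( sin Δλ' cos φ₁ , cos φ₂ sin φ₁ − sin φ₂ cos φ₁ cos Δλ' ) = 25.54°.
Final bearing = (25.54° + 180°) mod 360° = 205.54°.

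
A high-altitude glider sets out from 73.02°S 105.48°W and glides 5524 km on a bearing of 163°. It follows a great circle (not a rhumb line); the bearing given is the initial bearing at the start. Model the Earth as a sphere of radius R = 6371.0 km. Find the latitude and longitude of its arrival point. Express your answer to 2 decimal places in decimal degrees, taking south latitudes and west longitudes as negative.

latitude -56.28°, longitude 50.84°

δ = 5524/6371 = 0.867054 rad (49.6785°).
Start latitude φ₁ = -1.274439 rad; initial bearing θ = 2.844887 rad.
sin φ₂ = sin φ₁ cos δ + cos φ₁ sin δ cos θ = (-0.956407)(0.647076) + (0.292038)(0.762426)(-0.956305) = -0.831796
φ₂ = asin(-0.831796) = -0.982335 rad = -56.28°.
For the longitude increment, Δλ = atan2( sin θ sin δ cos φ₁, cos δ − sin φ₁ sin φ₂ ) = atan2(0.065099, -0.148459) = 156.32°.
Hence λ₂ = -105.48° + 156.32° = 50.84°.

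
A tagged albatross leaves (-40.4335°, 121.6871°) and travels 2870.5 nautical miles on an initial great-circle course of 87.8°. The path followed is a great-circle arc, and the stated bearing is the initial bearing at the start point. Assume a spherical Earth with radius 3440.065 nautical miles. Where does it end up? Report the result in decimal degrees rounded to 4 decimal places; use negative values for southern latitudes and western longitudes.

The arc subtends δ = 2870.5/3440.065 = 0.834432 rad at the centre.
With φ₁ = -40.4335° = -0.705698 rad and θ = 87.8° = 1.532399 rad:
sin φ₂ = sin φ₁ cos δ + cos φ₁ sin δ cos θ = (-0.648565)(0.671599) + (0.761159)(0.740915)(0.038388) = -0.413926
φ₂ = asin(-0.413926) = -0.426763 rad = -24.4517°.
Then Δλ = atan2(0.563539, 0.403140) = 0.949827 rad, from sin θ sin δ cos φ₁ over cos δ − sin φ₁ sin φ₂.
λ₂ = λ₁ + Δλ = 176.1082°.

latitude -24.4517°, longitude 176.1082°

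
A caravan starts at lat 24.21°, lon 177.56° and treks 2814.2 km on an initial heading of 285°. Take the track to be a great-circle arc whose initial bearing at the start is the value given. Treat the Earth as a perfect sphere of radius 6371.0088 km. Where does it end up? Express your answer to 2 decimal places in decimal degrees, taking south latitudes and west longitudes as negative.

latitude 28.14°, longitude 149.64°

The arc subtends δ = 2814.2/6371.0088 = 0.441720 rad at the centre.
Start latitude φ₁ = 0.422544 rad; initial bearing θ = 4.974188 rad.
Applying the spherical law of cosines for sides, sin φ₂ = sin φ₁ cos δ + cos φ₁ sin δ cos θ = 0.471634, so φ₂ = 28.14°.
For the longitude increment, Δλ = atan2( sin θ sin δ cos φ₁, cos δ − sin φ₁ sin φ₂ ) = atan2(-0.376611, 0.710609) = -27.92°.
Hence λ₂ = 177.56° + -27.92° = 149.64°.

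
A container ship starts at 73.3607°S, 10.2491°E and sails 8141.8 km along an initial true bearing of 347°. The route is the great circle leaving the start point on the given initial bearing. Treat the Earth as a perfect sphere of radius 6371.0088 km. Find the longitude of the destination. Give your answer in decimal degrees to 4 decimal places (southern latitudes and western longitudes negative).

Angular distance δ = d/R = 8141.8 / 6371.0088 = 1.277945 rad.
With φ₁ = -73.3607° = -1.280386 rad and θ = 347° = 6.056293 rad:
sin φ₂ = sin φ₁ cos δ + cos φ₁ sin δ cos θ = (-0.958126)(0.288683) + (0.286346)(0.957425)(0.974370) = -0.009467
φ₂ = asin(-0.009467) = -0.009467 rad = -0.5424°.
For the longitude increment, Δλ = atan2( sin θ sin δ cos φ₁, cos δ − sin φ₁ sin φ₂ ) = atan2(-0.061671, 0.279612) = -12.4380°.
λ₂ = 10.2491° + -12.4380° = -2.1889°.

longitude -2.1889°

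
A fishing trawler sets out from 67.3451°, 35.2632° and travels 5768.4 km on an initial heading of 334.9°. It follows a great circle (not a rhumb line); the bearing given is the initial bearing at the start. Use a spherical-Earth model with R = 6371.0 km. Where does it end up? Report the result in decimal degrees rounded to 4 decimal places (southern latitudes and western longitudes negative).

The arc subtends δ = 5768.4/6371 = 0.905415 rad at the centre.
Start latitude φ₁ = 1.175394 rad; initial bearing θ = 5.845108 rad.
sin φ₂ = sin φ₁ cos δ + cos φ₁ sin δ cos θ = (0.922842)(0.617359) + (0.385180)(0.786682)(0.905569) = 0.844124
φ₂ = asin(0.844124) = 1.004930 rad = 57.5782°.
For the longitude increment, Δλ = atan2( sin θ sin δ cos φ₁, cos δ − sin φ₁ sin φ₂ ) = atan2(-0.128538, -0.161634) = -141.5068°.
λ₂ = λ₁ + Δλ = -106.2436°.

latitude 57.5782°, longitude -106.2436°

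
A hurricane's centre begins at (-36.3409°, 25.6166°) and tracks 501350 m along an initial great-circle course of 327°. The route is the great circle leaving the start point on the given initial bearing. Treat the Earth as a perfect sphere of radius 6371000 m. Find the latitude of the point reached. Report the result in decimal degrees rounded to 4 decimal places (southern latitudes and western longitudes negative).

latitude -32.5237°

δ = 501350/6371000 = 0.078693 rad (4.5087°).
Converting: φ₁ = -0.634268 rad, θ = 5.707227 rad.
sin φ₂ = sin φ₁ cos δ + cos φ₁ sin δ cos θ = (-0.592588)(0.996905) + (0.805505)(0.078611)(0.838671) = -0.537648
φ₂ = asin(-0.537648) = -0.567646 rad = -32.5237°.
Δλ = atan2( sin θ sin δ cos φ₁ , cos δ − sin φ₁ sin φ₂ ) = atan2(-0.034488, 0.678301) = -0.050800 rad = -2.9106°.
λ₂ = λ₁ + Δλ = 22.7060°.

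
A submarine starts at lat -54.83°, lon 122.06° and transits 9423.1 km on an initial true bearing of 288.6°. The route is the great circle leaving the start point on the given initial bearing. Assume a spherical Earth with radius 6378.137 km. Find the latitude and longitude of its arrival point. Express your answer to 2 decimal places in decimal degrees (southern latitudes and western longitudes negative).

δ = 9423.1/6378.137 = 1.477406 rad (84.6491°).
With φ₁ = -54.83° = -0.956964 rad and θ = 288.6° = 5.037020 rad:
Applying the spherical law of cosines for sides, sin φ₂ = sin φ₁ cos δ + cos φ₁ sin δ cos θ = 0.106691, so φ₂ = 6.12°.
Then Δλ = atan2(-0.543540, 0.180468) = -1.250224 rad, from sin θ sin δ cos φ₁ over cos δ − sin φ₁ sin φ₂.
λ₂ = 122.06° + -71.63° = 50.43°.

latitude 6.12°, longitude 50.43°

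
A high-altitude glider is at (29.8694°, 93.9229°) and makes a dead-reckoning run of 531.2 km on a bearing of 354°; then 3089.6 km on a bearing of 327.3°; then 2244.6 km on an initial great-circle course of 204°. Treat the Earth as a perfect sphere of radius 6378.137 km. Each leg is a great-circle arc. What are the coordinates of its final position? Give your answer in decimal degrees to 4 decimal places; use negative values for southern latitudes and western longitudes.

latitude 36.6383°, longitude 56.8057°

Apply the spherical direct solution leg by leg, carrying full precision between legs.
Leg 1: from (29.8694°, 93.9229°), δ = 531.2/6378.137 = 0.083285 rad, θ = 354° → φ = 34.6137°, λ = 93.3175°.
Leg 2: from (34.6137°, 93.3175°), δ = 3089.6/6378.137 = 0.484405 rad, θ = 327.3° → φ = 55.6091°, λ = 66.8683°.
Leg 3: from (55.6091°, 66.8683°), δ = 2244.6/6378.137 = 0.351921 rad, θ = 204° → φ = 36.6383°, λ = 56.8057°.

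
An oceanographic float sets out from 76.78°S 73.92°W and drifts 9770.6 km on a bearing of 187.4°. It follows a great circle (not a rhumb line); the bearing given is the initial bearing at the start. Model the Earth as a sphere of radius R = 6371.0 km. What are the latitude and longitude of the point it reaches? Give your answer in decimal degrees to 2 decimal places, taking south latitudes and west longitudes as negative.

latitude -15.24°, longitude 113.75°

Angular distance δ = d/R = 9770.6 / 6371 = 1.533605 rad.
Converting: φ₁ = -1.340064 rad, θ = 3.270747 rad.
Destination latitude: φ₂ = arcsin( sin φ₁ cos δ + cos φ₁ sin δ cos θ ) = arcsin(-0.262826) = -15.24°.
Then Δλ = atan2(-0.029434, -0.218679) = -3.007798 rad, from sin θ sin δ cos φ₁ over cos δ − sin φ₁ sin φ₂.
λ₂ = -73.92° + -172.33° = -246.25°, normalized to (−180°, 180°] → 113.75°.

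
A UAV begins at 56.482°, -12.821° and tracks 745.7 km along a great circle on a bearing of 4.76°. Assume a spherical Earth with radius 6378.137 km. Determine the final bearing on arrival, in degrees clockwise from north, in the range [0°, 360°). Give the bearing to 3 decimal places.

The arc subtends δ = 745.7/6378.137 = 0.116915 rad at the centre.
Start latitude φ₁ = 0.985797 rad; initial bearing θ = 0.083078 rad.
Destination latitude: φ₂ = arcsin( sin φ₁ cos δ + cos φ₁ sin δ cos θ ) = arcsin(0.892212) = 63.153°.
For the longitude increment, Δλ = atan2( sin θ sin δ cos φ₁, cos δ − sin φ₁ sin φ₂ ) = atan2(0.005345, 0.249325) = 1.228°.
λ₂ = λ₁ + Δλ = -11.593°.
The forward bearing on arrival equals the back-azimuth from the destination plus 180°.
Back-azimuth from P₂ (63.153°, -11.593°) to P₁ (56.482°, -12.821°), with Δλ' = λ₁ − λ₂ = -1.228°: atan2( sin Δλ' cos φ₁ , cos φ₂ sin φ₁ − sin φ₂ cos φ₁ cos Δλ' ) = 185.823°.
Final bearing = (185.823° + 180°) mod 360° = 5.823°.

final bearing 5.823°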